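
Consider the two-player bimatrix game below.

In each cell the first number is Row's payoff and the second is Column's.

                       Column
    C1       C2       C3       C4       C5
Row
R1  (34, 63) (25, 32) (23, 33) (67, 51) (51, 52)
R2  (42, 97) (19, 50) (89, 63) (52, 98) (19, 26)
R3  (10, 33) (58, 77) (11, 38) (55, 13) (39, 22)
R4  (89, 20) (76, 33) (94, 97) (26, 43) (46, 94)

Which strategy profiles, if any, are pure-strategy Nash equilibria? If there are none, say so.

The unique pure-strategy Nash equilibrium is (R4, C3).

(R1, C1): Row can switch to R2 (34 → 42). Not NE.
(R1, C2): Row can switch to R3 (25 → 58). Not NE.
(R1, C3): Row can switch to R2 (23 → 89). Not NE.
(R1, C4): Column can switch to C1 (51 → 63). Not NE.
(R1, C5): Column can switch to C1 (52 → 63). Not NE.
(R2, C1): Row can switch to R4 (42 → 89). Not NE.
(R2, C2): Row can switch to R1 (19 → 25). Not NE.
(R2, C3): Row can switch to R4 (89 → 94). Not NE.
(R2, C4): Row can switch to R1 (52 → 67). Not NE.
(R2, C5): Row can switch to R1 (19 → 51). Not NE.
(R3, C1): Row can switch to R1 (10 → 34). Not NE.
(R3, C2): Row can switch to R4 (58 → 76). Not NE.
(R4, C3): Row gets 94, best alternative 89; Column gets 97, best alternative 94. No profitable deviation — NE.
(The remaining 7 profiles each have a profitable deviation by the same check.)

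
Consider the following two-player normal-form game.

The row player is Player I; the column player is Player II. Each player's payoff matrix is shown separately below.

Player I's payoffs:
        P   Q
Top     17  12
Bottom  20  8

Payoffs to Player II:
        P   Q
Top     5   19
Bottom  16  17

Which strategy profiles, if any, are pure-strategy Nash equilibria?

Pure NE: (Top, Q)

For each strategy profile, look for a profitable unilateral deviation.
(Top, P): Player I can switch to Bottom (17 → 20). Not NE.
(Top, Q): Player I gets 12, best alternative 8; Player II gets 19, best alternative 5. No profitable deviation — NE.
(Bottom, P): Player II can switch to Q (16 → 17). Not NE.
(Bottom, Q): Player I can switch to Top (8 → 12). Not NE.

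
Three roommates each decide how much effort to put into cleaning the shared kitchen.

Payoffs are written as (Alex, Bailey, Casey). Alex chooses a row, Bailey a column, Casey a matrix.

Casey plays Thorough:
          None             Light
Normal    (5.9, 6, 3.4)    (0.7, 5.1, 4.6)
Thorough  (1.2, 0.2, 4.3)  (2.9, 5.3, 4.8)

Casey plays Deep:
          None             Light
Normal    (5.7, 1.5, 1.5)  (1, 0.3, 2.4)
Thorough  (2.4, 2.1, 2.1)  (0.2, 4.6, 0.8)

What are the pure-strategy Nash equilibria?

Mark each player's best response to every combination of opponents' strategies; a profile where every player is best-responding is a pure Nash equilibrium.
Alex against (None, Thorough): payoffs 5.9, 1.2 → best response Normal.
Alex against (None, Deep): payoffs 5.7, 2.4 → best response Normal.
Alex against (Light, Thorough): payoffs 0.7, 2.9 → best response Thorough.
Alex against (Light, Deep): payoffs 1, 0.2 → best response Normal.
Bailey against (Normal, Thorough): payoffs 6, 5.1 → best response None.
Bailey against (Normal, Deep): payoffs 1.5, 0.3 → best response None.
Bailey against (Thorough, Thorough): payoffs 0.2, 5.3 → best response Light.
Bailey against (Thorough, Deep): payoffs 2.1, 4.6 → best response Light.
Casey against (Normal, None): payoffs 3.4, 1.5 → best response Thorough.
Casey against (Normal, Light): payoffs 4.6, 2.4 → best response Thorough.
Casey against (Thorough, None): payoffs 4.3, 2.1 → best response Thorough.
Casey against (Thorough, Light): payoffs 4.8, 0.8 → best response Thorough.
Mutual best responses: (Normal, None, Thorough); (Thorough, Light, Thorough).

The pure Nash equilibria are (Normal, None, Thorough); (Thorough, Light, Thorough).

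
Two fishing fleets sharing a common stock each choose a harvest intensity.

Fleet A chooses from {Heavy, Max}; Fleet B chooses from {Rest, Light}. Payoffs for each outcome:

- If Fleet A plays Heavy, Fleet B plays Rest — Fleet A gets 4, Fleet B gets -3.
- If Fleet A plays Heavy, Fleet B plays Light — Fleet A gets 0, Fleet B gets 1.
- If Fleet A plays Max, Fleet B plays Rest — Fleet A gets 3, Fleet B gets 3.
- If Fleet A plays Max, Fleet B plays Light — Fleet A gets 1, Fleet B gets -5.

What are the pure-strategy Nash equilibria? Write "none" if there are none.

There is no pure-strategy Nash equilibrium.

Mark each player's best response to every combination of opponents' strategies; a profile where every player is best-responding is a pure Nash equilibrium.
Fleet A against Rest: payoffs 4, 3 → best response Heavy.
Fleet A against Light: payoffs 0, 1 → best response Max.
Fleet B against Heavy: payoffs -3, 1 → best response Light.
Fleet B against Max: payoffs 3, -5 → best response Rest.
No profile is a mutual best response for all players.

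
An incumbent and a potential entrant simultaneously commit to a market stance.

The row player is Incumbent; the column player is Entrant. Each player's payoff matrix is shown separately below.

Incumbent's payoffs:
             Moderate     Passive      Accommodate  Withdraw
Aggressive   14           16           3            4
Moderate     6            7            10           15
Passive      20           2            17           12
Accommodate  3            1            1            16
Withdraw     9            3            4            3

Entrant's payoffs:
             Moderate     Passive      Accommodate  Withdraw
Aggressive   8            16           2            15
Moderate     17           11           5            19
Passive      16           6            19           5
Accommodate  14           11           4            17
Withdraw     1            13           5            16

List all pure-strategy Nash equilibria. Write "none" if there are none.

Pure-strategy Nash equilibria: (Aggressive, Passive), (Passive, Accommodate), (Accommodate, Withdraw)

Check each profile: it is a Nash equilibrium iff no player can strictly gain by switching unilaterally.
(Aggressive, Moderate): Incumbent can switch to Passive (14 → 20). Not NE.
(Aggressive, Passive): Incumbent gets 16, best alternative 7; Entrant gets 16, best alternative 15. No profitable deviation — NE.
(Aggressive, Accommodate): Incumbent can switch to Moderate (3 → 10). Not NE.
(Aggressive, Withdraw): Incumbent can switch to Moderate (4 → 15). Not NE.
(Moderate, Moderate): Incumbent can switch to Aggressive (6 → 14). Not NE.
(Moderate, Passive): Incumbent can switch to Aggressive (7 → 16). Not NE.
(Moderate, Accommodate): Incumbent can switch to Passive (10 → 17). Not NE.
(Passive, Accommodate): Incumbent gets 17, best alternative 10; Entrant gets 19, best alternative 16. No profitable deviation — NE.
(Accommodate, Withdraw): Incumbent gets 16, best alternative 15; Entrant gets 17, best alternative 14. No profitable deviation — NE.
(The remaining 11 profiles each have a profitable deviation by the same check.)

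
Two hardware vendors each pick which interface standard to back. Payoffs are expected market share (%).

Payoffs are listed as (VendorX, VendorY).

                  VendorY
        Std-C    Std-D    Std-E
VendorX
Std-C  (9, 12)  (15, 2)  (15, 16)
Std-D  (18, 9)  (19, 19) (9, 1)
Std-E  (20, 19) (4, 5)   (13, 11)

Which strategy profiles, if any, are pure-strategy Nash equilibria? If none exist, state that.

The pure Nash equilibria are (Std-C, Std-E) and (Std-D, Std-D) and (Std-E, Std-C).

For each strategy profile, look for a profitable unilateral deviation.
(Std-C, Std-C): VendorX can switch to Std-D (9 → 18). Not NE.
(Std-C, Std-D): VendorX can switch to Std-D (15 → 19). Not NE.
(Std-C, Std-E): VendorX gets 15, best alternative 13; VendorY gets 16, best alternative 12. No profitable deviation — NE.
(Std-D, Std-C): VendorX can switch to Std-E (18 → 20). Not NE.
(Std-D, Std-D): VendorX gets 19, best alternative 15; VendorY gets 19, best alternative 9. No profitable deviation — NE.
(Std-D, Std-E): VendorX can switch to Std-C (9 → 15). Not NE.
(Std-E, Std-C): VendorX gets 20, best alternative 18; VendorY gets 19, best alternative 11. No profitable deviation — NE.
(Std-E, Std-D): VendorX can switch to Std-C (4 → 15). Not NE.
(Std-E, Std-E): VendorX can switch to Std-C (13 → 15). Not NE.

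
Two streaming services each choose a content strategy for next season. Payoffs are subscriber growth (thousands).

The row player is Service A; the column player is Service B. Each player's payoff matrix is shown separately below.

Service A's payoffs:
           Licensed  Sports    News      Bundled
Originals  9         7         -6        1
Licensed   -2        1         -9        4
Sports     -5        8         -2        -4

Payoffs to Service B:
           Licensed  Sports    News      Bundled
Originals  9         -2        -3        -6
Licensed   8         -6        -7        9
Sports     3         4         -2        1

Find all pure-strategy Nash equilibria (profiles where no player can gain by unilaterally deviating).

Pure-strategy Nash equilibria: (Originals, Licensed); (Licensed, Bundled); (Sports, Sports)

For each strategy profile, look for a profitable unilateral deviation.
(Originals, Licensed): Service A gets 9, best alternative -2; Service B gets 9, best alternative -2. No profitable deviation — NE.
(Originals, Sports): Service A can switch to Sports (7 → 8). Not NE.
(Originals, News): Service A can switch to Sports (-6 → -2). Not NE.
(Originals, Bundled): Service A can switch to Licensed (1 → 4). Not NE.
(Licensed, Licensed): Service A can switch to Originals (-2 → 9). Not NE.
(Licensed, Sports): Service A can switch to Originals (1 → 7). Not NE.
(Licensed, News): Service A can switch to Originals (-9 → -6). Not NE.
(Licensed, Bundled): Service A gets 4, best alternative 1; Service B gets 9, best alternative 8. No profitable deviation — NE.
(Sports, Licensed): Service A can switch to Originals (-5 → 9). Not NE.
(Sports, Sports): Service A gets 8, best alternative 7; Service B gets 4, best alternative 3. No profitable deviation — NE.
(Sports, News): Service B can switch to Licensed (-2 → 3). Not NE.
(Sports, Bundled): Service A can switch to Originals (-4 → 1). Not NE.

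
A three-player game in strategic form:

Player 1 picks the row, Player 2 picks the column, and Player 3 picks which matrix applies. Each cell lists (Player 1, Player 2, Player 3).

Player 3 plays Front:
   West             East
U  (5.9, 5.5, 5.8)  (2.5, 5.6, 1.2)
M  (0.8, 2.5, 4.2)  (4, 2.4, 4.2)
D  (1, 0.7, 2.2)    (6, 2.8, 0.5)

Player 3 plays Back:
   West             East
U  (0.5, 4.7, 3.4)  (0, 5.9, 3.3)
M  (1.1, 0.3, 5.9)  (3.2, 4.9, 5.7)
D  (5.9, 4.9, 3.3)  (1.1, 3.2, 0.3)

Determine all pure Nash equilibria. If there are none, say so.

Player 1 against (West, Front): payoffs 5.9, 0.8, 1 → best response U.
Player 1 against (West, Back): payoffs 0.5, 1.1, 5.9 → best response D.
Player 1 against (East, Front): payoffs 2.5, 4, 6 → best response D.
Player 1 against (East, Back): payoffs 0, 3.2, 1.1 → best response M.
Player 2 against (U, Front): payoffs 5.5, 5.6 → best response East.
Player 2 against (U, Back): payoffs 4.7, 5.9 → best response East.
Player 2 against (M, Front): payoffs 2.5, 2.4 → best response West.
Player 2 against (M, Back): payoffs 0.3, 4.9 → best response East.
Player 2 against (D, Front): payoffs 0.7, 2.8 → best response East.
Player 2 against (D, Back): payoffs 4.9, 3.2 → best response West.
Player 3 against (U, West): payoffs 5.8, 3.4 → best response Front.
Player 3 against (U, East): payoffs 1.2, 3.3 → best response Back.
Player 3 against (M, West): payoffs 4.2, 5.9 → best response Back.
Player 3 against (M, East): payoffs 4.2, 5.7 → best response Back.
Player 3 against (D, West): payoffs 2.2, 3.3 → best response Back.
Player 3 against (D, East): payoffs 0.5, 0.3 → best response Front.
Mutual best responses: (M, East, Back); (D, West, Back); (D, East, Front).

Pure-strategy Nash equilibria: (M, East, Back) and (D, West, Back) and (D, East, Front)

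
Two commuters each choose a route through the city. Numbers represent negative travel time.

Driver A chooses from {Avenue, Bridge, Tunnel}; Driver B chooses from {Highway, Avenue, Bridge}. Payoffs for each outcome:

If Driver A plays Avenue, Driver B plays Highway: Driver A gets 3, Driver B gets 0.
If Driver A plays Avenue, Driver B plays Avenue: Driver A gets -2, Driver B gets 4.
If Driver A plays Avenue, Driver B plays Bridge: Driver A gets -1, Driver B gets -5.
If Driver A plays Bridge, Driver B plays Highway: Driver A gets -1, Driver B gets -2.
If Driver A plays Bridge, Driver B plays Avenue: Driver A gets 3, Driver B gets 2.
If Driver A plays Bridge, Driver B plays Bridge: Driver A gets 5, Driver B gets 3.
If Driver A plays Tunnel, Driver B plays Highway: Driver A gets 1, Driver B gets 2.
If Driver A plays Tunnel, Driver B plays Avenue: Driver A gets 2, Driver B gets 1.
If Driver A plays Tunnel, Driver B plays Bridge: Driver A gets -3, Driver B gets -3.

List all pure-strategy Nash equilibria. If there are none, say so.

For each player, find the best response to each opponent profile; mutual best responses are the pure NE.
Driver A against Highway: payoffs 3, -1, 1 → best response Avenue.
Driver A against Avenue: payoffs -2, 3, 2 → best response Bridge.
Driver A against Bridge: payoffs -1, 5, -3 → best response Bridge.
Driver B against Avenue: payoffs 0, 4, -5 → best response Avenue.
Driver B against Bridge: payoffs -2, 2, 3 → best response Bridge.
Driver B against Tunnel: payoffs 2, 1, -3 → best response Highway.
Mutual best responses: (Bridge, Bridge).

The unique pure-strategy Nash equilibrium is (Bridge, Bridge).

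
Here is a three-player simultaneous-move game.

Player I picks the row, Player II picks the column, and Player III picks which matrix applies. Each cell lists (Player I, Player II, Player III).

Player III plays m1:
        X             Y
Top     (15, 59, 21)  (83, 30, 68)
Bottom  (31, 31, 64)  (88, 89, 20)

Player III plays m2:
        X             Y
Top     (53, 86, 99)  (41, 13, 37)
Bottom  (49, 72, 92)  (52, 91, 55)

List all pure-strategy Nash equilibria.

The pure Nash equilibria are (Top, X, m2); (Bottom, Y, m2).

Mark each player's best response to every combination of opponents' strategies; a profile where every player is best-responding is a pure Nash equilibrium.
Player I against (X, m1): payoffs 15, 31 → best response Bottom.
Player I against (X, m2): payoffs 53, 49 → best response Top.
Player I against (Y, m1): payoffs 83, 88 → best response Bottom.
Player I against (Y, m2): payoffs 41, 52 → best response Bottom.
Player II against (Top, m1): payoffs 59, 30 → best response X.
Player II against (Top, m2): payoffs 86, 13 → best response X.
Player II against (Bottom, m1): payoffs 31, 89 → best response Y.
Player II against (Bottom, m2): payoffs 72, 91 → best response Y.
Player III against (Top, X): payoffs 21, 99 → best response m2.
Player III against (Top, Y): payoffs 68, 37 → best response m1.
Player III against (Bottom, X): payoffs 64, 92 → best response m2.
Player III against (Bottom, Y): payoffs 20, 55 → best response m2.
Mutual best responses: (Top, X, m2); (Bottom, Y, m2).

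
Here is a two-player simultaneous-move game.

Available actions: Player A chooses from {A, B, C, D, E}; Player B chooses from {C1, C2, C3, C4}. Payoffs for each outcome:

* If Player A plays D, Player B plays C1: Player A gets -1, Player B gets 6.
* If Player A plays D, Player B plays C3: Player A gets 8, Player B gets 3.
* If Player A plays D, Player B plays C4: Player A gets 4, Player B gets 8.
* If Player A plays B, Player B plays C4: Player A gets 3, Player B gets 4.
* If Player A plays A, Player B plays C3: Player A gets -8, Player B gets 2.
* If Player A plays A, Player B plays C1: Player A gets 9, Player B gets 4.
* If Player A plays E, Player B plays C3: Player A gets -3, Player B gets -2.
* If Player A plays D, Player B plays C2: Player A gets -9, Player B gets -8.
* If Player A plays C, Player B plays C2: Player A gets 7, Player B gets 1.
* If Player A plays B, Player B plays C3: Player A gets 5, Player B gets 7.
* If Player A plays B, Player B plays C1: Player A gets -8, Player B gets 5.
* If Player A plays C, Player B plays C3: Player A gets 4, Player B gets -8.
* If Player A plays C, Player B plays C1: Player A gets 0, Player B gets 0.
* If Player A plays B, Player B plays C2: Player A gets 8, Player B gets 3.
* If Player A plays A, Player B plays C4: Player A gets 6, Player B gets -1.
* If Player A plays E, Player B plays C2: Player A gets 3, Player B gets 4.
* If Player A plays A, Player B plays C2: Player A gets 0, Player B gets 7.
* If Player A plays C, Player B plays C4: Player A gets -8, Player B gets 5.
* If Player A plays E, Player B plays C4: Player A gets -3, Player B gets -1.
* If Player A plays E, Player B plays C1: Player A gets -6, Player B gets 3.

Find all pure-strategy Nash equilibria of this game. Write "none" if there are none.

none

Player A against C1: payoffs 9, -8, 0, -1, -6 → best response A.
Player A against C2: payoffs 0, 8, 7, -9, 3 → best response B.
Player A against C3: payoffs -8, 5, 4, 8, -3 → best response D.
Player A against C4: payoffs 6, 3, -8, 4, -3 → best response A.
Player B against A: payoffs 4, 7, 2, -1 → best response C2.
Player B against B: payoffs 5, 3, 7, 4 → best response C3.
Player B against C: payoffs 0, 1, -8, 5 → best response C4.
Player B against D: payoffs 6, -8, 3, 8 → best response C4.
Player B against E: payoffs 3, 4, -2, -1 → best response C2.
No profile is a mutual best response for all players.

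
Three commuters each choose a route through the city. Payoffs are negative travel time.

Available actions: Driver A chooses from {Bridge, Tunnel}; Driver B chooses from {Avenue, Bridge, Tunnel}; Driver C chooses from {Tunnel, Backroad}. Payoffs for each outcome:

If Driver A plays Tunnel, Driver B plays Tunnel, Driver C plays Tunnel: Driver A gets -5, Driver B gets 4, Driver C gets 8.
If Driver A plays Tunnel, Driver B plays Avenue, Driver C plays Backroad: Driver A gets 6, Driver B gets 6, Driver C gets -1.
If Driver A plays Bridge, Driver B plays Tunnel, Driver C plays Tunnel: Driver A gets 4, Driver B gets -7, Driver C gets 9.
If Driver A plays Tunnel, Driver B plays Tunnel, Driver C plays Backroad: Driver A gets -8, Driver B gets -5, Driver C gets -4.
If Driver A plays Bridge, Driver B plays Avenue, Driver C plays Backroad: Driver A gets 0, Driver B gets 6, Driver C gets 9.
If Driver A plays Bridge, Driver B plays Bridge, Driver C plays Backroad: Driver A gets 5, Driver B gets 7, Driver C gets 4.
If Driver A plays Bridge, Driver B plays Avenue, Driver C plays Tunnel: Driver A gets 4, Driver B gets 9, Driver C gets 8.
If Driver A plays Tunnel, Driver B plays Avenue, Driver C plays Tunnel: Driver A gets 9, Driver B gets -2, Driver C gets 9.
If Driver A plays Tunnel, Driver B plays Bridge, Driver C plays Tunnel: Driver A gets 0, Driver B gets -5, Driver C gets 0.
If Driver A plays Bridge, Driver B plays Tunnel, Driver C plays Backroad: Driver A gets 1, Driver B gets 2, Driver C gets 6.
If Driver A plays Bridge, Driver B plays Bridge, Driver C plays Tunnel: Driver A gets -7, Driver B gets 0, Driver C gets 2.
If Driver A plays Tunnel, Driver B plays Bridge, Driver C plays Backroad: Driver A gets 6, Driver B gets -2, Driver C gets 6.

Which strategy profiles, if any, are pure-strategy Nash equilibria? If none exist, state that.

No pure-strategy Nash equilibrium.

(Bridge, Avenue, Tunnel): Driver A can switch to Tunnel (4 → 9). Not NE.
(Bridge, Avenue, Backroad): Driver A can switch to Tunnel (0 → 6). Not NE.
(Bridge, Bridge, Tunnel): Driver A can switch to Tunnel (-7 → 0). Not NE.
(Bridge, Bridge, Backroad): Driver A can switch to Tunnel (5 → 6). Not NE.
(Bridge, Tunnel, Tunnel): Driver B can switch to Avenue (-7 → 9). Not NE.
(Bridge, Tunnel, Backroad): Driver B can switch to Avenue (2 → 6). Not NE.
(Tunnel, Avenue, Tunnel): Driver B can switch to Tunnel (-2 → 4). Not NE.
(Tunnel, Avenue, Backroad): Driver C can switch to Tunnel (-1 → 9). Not NE.
(Tunnel, Bridge, Tunnel): Driver B can switch to Avenue (-5 → -2). Not NE.
(Tunnel, Bridge, Backroad): Driver B can switch to Avenue (-2 → 6). Not NE.
(The remaining 2 profiles each have a profitable deviation by the same check.)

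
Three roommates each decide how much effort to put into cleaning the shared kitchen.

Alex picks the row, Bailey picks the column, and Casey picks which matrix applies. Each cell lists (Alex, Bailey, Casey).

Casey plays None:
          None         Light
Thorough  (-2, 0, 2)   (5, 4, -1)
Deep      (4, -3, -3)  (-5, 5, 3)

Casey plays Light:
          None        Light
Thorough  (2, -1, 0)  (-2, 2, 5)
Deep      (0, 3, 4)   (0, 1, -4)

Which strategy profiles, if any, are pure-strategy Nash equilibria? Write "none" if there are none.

No pure-strategy Nash equilibrium.

For each strategy profile, look for a profitable unilateral deviation.
(Thorough, None, None): Alex can switch to Deep (-2 → 4). Not NE.
(Thorough, None, Light): Bailey can switch to Light (-1 → 2). Not NE.
(Thorough, Light, None): Casey can switch to Light (-1 → 5). Not NE.
(Thorough, Light, Light): Alex can switch to Deep (-2 → 0). Not NE.
(Deep, None, None): Bailey can switch to Light (-3 → 5). Not NE.
(Deep, None, Light): Alex can switch to Thorough (0 → 2). Not NE.
(Deep, Light, None): Alex can switch to Thorough (-5 → 5). Not NE.
(Deep, Light, Light): Bailey can switch to None (1 → 3). Not NE.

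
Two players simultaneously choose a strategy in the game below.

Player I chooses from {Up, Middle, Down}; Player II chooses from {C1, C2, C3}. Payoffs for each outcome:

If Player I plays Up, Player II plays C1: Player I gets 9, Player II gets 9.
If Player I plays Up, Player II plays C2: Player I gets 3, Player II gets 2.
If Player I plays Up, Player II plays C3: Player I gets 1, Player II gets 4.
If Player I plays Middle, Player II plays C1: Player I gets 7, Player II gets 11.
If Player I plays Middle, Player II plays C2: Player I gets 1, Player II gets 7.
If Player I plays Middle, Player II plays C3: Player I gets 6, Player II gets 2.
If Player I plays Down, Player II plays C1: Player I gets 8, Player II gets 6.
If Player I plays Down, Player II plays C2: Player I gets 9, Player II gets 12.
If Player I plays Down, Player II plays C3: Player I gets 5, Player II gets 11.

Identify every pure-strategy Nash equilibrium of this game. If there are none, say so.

For each strategy profile, look for a profitable unilateral deviation.
(Up, C1): Player I gets 9, best alternative 8; Player II gets 9, best alternative 4. No profitable deviation — NE.
(Up, C2): Player I can switch to Down (3 → 9). Not NE.
(Up, C3): Player I can switch to Middle (1 → 6). Not NE.
(Middle, C1): Player I can switch to Up (7 → 9). Not NE.
(Middle, C2): Player I can switch to Up (1 → 3). Not NE.
(Middle, C3): Player II can switch to C1 (2 → 11). Not NE.
(Down, C1): Player I can switch to Up (8 → 9). Not NE.
(Down, C2): Player I gets 9, best alternative 3; Player II gets 12, best alternative 11. No profitable deviation — NE.
(Down, C3): Player I can switch to Middle (5 → 6). Not NE.

Pure-strategy Nash equilibria: (Up, C1); (Down, C2)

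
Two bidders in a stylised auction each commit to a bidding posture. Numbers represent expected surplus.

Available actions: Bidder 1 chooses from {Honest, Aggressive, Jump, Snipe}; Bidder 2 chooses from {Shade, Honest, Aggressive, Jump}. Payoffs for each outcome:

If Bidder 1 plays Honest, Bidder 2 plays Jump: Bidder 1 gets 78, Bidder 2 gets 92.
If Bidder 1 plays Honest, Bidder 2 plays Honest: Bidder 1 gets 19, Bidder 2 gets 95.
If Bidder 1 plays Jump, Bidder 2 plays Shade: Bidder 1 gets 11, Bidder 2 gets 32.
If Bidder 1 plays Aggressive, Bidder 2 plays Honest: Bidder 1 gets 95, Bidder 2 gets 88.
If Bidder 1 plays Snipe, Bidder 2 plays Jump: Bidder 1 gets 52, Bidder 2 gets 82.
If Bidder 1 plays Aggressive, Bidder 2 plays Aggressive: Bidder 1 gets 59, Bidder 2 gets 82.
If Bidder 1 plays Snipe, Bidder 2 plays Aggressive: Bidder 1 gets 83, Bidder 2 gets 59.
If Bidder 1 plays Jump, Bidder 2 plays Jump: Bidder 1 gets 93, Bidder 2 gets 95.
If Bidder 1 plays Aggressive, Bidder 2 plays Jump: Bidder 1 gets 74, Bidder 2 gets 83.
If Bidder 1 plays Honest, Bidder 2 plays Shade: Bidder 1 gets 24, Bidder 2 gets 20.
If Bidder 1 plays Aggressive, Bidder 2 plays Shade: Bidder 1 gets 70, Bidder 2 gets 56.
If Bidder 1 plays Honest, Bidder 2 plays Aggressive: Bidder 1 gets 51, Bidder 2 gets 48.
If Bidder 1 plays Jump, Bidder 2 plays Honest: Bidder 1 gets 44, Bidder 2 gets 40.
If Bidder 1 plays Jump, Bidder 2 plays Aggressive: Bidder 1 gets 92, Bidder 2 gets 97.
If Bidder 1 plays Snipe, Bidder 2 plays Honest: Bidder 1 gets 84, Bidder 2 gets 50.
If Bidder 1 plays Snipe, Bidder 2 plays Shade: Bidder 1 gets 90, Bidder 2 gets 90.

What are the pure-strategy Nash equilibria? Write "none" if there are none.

Bidder 1 against Shade: payoffs 24, 70, 11, 90 → best response Snipe.
Bidder 1 against Honest: payoffs 19, 95, 44, 84 → best response Aggressive.
Bidder 1 against Aggressive: payoffs 51, 59, 92, 83 → best response Jump.
Bidder 1 against Jump: payoffs 78, 74, 93, 52 → best response Jump.
Bidder 2 against Honest: payoffs 20, 95, 48, 92 → best response Honest.
Bidder 2 against Aggressive: payoffs 56, 88, 82, 83 → best response Honest.
Bidder 2 against Jump: payoffs 32, 40, 97, 95 → best response Aggressive.
Bidder 2 against Snipe: payoffs 90, 50, 59, 82 → best response Shade.
Mutual best responses: (Aggressive, Honest); (Jump, Aggressive); (Snipe, Shade).

(Aggressive, Honest), (Jump, Aggressive), (Snipe, Shade)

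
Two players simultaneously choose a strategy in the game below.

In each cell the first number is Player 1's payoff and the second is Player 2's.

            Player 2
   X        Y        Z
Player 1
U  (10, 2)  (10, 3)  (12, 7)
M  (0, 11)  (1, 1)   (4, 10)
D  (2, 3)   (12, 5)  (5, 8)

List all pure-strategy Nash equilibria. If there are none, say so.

The unique pure-strategy Nash equilibrium is (U, Z).

Player 1 against X: payoffs 10, 0, 2 → best response U.
Player 1 against Y: payoffs 10, 1, 12 → best response D.
Player 1 against Z: payoffs 12, 4, 5 → best response U.
Player 2 against U: payoffs 2, 3, 7 → best response Z.
Player 2 against M: payoffs 11, 1, 10 → best response X.
Player 2 against D: payoffs 3, 5, 8 → best response Z.
Mutual best responses: (U, Z).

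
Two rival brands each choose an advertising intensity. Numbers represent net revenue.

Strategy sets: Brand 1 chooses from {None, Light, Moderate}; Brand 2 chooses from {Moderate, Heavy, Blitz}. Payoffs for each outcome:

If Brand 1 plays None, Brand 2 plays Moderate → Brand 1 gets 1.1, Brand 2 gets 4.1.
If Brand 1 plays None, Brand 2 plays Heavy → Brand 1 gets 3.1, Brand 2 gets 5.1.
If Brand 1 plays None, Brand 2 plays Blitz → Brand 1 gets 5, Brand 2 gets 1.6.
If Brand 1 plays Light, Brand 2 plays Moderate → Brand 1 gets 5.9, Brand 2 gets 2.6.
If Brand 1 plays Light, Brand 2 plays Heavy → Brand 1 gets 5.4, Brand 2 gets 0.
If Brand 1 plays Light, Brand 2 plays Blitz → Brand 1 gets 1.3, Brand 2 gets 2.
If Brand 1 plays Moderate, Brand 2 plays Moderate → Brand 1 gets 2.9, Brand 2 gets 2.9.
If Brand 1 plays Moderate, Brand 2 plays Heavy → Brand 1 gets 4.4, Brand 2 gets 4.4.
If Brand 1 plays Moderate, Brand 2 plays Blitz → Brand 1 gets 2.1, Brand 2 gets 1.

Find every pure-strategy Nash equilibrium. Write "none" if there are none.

Pure NE: (Light, Moderate)

For each player, find the best response to each opponent profile; mutual best responses are the pure NE.
Brand 1 against Moderate: payoffs 1.1, 5.9, 2.9 → best response Light.
Brand 1 against Heavy: payoffs 3.1, 5.4, 4.4 → best response Light.
Brand 1 against Blitz: payoffs 5, 1.3, 2.1 → best response None.
Brand 2 against None: payoffs 4.1, 5.1, 1.6 → best response Heavy.
Brand 2 against Light: payoffs 2.6, 0, 2 → best response Moderate.
Brand 2 against Moderate: payoffs 2.9, 4.4, 1 → best response Heavy.
Mutual best responses: (Light, Moderate).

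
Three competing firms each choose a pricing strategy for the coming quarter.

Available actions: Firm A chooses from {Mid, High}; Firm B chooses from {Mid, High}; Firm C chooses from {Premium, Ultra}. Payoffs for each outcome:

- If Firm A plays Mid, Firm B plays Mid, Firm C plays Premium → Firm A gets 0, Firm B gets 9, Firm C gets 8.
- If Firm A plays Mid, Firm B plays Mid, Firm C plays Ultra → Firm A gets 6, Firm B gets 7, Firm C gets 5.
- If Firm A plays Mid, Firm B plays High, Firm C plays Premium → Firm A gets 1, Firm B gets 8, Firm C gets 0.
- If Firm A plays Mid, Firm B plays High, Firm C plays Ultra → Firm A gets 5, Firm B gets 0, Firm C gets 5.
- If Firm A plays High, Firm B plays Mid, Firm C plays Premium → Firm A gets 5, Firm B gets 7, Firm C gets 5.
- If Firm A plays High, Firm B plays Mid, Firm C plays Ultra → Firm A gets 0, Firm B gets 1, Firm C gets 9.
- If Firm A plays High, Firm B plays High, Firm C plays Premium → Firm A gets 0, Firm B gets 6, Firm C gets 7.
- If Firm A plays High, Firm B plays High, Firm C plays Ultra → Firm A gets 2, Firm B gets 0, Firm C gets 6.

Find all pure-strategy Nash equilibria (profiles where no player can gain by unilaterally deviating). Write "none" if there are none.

There is no pure-strategy Nash equilibrium.

(Mid, Mid, Premium): Firm A can switch to High (0 → 5). Not NE.
(Mid, Mid, Ultra): Firm C can switch to Premium (5 → 8). Not NE.
(Mid, High, Premium): Firm B can switch to Mid (8 → 9). Not NE.
(Mid, High, Ultra): Firm B can switch to Mid (0 → 7). Not NE.
(High, Mid, Premium): Firm C can switch to Ultra (5 → 9). Not NE.
(High, Mid, Ultra): Firm A can switch to Mid (0 → 6). Not NE.
(High, High, Premium): Firm A can switch to Mid (0 → 1). Not NE.
(High, High, Ultra): Firm A can switch to Mid (2 → 5). Not NE.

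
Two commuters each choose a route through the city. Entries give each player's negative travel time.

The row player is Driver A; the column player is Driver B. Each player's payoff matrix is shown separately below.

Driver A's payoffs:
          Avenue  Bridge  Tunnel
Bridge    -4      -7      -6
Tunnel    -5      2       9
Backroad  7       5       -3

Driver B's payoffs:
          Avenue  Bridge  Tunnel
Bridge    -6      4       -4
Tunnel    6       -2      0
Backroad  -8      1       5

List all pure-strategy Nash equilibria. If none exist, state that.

none

Driver A against Avenue: payoffs -4, -5, 7 → best response Backroad.
Driver A against Bridge: payoffs -7, 2, 5 → best response Backroad.
Driver A against Tunnel: payoffs -6, 9, -3 → best response Tunnel.
Driver B against Bridge: payoffs -6, 4, -4 → best response Bridge.
Driver B against Tunnel: payoffs 6, -2, 0 → best response Avenue.
Driver B against Backroad: payoffs -8, 1, 5 → best response Tunnel.
No profile is a mutual best response for all players.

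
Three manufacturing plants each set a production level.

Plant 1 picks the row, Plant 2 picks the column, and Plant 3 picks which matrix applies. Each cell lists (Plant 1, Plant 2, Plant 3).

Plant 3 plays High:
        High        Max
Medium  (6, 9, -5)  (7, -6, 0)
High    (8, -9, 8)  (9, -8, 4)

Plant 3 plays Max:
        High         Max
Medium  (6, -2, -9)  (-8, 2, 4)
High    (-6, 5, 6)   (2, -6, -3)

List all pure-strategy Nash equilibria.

The unique pure-strategy Nash equilibrium is (High, Max, High).

(Medium, High, High): Plant 1 can switch to High (6 → 8). Not NE.
(Medium, High, Max): Plant 2 can switch to Max (-2 → 2). Not NE.
(Medium, Max, High): Plant 1 can switch to High (7 → 9). Not NE.
(Medium, Max, Max): Plant 1 can switch to High (-8 → 2). Not NE.
(High, High, High): Plant 2 can switch to Max (-9 → -8). Not NE.
(High, High, Max): Plant 1 can switch to Medium (-6 → 6). Not NE.
(High, Max, High): Plant 1 gets 9, best alternative 7; Plant 2 gets -8, best alternative -9; Plant 3 gets 4, best alternative -3. No profitable deviation — NE.
(High, Max, Max): Plant 2 can switch to High (-6 → 5). Not NE.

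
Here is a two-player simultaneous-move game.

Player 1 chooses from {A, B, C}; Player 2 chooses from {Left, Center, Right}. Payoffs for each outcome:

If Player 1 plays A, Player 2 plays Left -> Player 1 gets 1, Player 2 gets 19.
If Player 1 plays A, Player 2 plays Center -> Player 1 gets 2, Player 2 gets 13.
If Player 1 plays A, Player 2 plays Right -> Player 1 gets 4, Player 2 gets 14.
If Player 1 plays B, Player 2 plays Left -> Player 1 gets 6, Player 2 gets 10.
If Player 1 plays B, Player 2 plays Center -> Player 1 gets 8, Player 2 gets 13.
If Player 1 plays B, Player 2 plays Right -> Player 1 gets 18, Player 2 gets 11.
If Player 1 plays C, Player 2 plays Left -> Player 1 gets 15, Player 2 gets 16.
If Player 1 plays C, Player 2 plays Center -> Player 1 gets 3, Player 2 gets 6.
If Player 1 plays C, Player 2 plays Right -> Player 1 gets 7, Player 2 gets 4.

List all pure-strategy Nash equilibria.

Check each profile: it is a Nash equilibrium iff no player can strictly gain by switching unilaterally.
(A, Left): Player 1 can switch to B (1 → 6). Not NE.
(A, Center): Player 1 can switch to B (2 → 8). Not NE.
(A, Right): Player 1 can switch to B (4 → 18). Not NE.
(B, Left): Player 1 can switch to C (6 → 15). Not NE.
(B, Center): Player 1 gets 8, best alternative 3; Player 2 gets 13, best alternative 11. No profitable deviation — NE.
(B, Right): Player 2 can switch to Center (11 → 13). Not NE.
(C, Left): Player 1 gets 15, best alternative 6; Player 2 gets 16, best alternative 6. No profitable deviation — NE.
(C, Center): Player 1 can switch to B (3 → 8). Not NE.
(The remaining 1 profile has a profitable deviation by the same check.)

The pure Nash equilibria are (B, Center) and (C, Left).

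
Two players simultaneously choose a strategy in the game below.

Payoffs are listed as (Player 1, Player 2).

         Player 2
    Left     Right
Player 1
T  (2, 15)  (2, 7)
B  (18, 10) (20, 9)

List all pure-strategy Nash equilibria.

The unique pure-strategy Nash equilibrium is (B, Left).

Player 1 against Left: payoffs 2, 18 → best response B.
Player 1 against Right: payoffs 2, 20 → best response B.
Player 2 against T: payoffs 15, 7 → best response Left.
Player 2 against B: payoffs 10, 9 → best response Left.
Mutual best responses: (B, Left).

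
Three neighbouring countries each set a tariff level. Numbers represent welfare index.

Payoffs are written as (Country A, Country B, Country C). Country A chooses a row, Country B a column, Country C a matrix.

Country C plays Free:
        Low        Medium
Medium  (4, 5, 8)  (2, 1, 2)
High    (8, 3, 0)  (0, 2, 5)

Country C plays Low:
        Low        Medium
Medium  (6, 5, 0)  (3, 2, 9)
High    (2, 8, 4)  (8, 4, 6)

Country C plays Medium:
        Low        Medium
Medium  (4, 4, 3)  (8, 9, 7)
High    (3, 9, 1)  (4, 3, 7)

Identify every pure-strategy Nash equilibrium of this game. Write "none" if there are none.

There is no pure-strategy Nash equilibrium.

Country A against (Low, Free): payoffs 4, 8 → best response High.
Country A against (Low, Low): payoffs 6, 2 → best response Medium.
Country A against (Low, Medium): payoffs 4, 3 → best response Medium.
Country A against (Medium, Free): payoffs 2, 0 → best response Medium.
Country A against (Medium, Low): payoffs 3, 8 → best response High.
Country A against (Medium, Medium): payoffs 8, 4 → best response Medium.
Country B against (Medium, Free): payoffs 5, 1 → best response Low.
Country B against (Medium, Low): payoffs 5, 2 → best response Low.
Country B against (Medium, Medium): payoffs 4, 9 → best response Medium.
Country B against (High, Free): payoffs 3, 2 → best response Low.
Country B against (High, Low): payoffs 8, 4 → best response Low.
Country B against (High, Medium): payoffs 9, 3 → best response Low.
Country C against (Medium, Low): payoffs 8, 0, 3 → best response Free.
Country C against (Medium, Medium): payoffs 2, 9, 7 → best response Low.
Country C against (High, Low): payoffs 0, 4, 1 → best response Low.
Country C against (High, Medium): payoffs 5, 6, 7 → best response Medium.
No profile is a mutual best response for all players.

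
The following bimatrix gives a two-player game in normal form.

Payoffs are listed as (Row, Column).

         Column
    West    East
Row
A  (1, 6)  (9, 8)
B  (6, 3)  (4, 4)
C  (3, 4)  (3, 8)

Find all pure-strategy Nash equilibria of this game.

For each player, find the best response to each opponent profile; mutual best responses are the pure NE.
Row against West: payoffs 1, 6, 3 → best response B.
Row against East: payoffs 9, 4, 3 → best response A.
Column against A: payoffs 6, 8 → best response East.
Column against B: payoffs 3, 4 → best response East.
Column against C: payoffs 4, 8 → best response East.
Mutual best responses: (A, East).

The unique pure-strategy Nash equilibrium is (A, East).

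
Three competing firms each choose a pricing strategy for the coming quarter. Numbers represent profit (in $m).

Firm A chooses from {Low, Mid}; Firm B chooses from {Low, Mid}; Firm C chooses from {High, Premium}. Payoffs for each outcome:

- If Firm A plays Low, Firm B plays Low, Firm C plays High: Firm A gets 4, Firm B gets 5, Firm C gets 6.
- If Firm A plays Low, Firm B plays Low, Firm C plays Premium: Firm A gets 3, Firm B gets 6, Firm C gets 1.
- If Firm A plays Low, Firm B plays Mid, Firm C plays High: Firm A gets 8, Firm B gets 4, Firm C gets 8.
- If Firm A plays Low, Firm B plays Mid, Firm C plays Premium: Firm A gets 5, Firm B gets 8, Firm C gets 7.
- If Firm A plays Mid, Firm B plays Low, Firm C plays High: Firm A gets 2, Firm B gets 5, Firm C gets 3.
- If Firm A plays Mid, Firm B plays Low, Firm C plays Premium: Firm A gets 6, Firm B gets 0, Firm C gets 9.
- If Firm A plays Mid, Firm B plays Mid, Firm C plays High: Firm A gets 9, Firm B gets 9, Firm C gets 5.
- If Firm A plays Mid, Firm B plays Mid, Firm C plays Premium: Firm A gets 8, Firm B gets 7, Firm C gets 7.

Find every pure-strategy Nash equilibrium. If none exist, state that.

The pure Nash equilibria are (Low, Low, High) and (Mid, Mid, Premium).

For each strategy profile, look for a profitable unilateral deviation.
(Low, Low, High): Firm A gets 4, best alternative 2; Firm B gets 5, best alternative 4; Firm C gets 6, best alternative 1. No profitable deviation — NE.
(Low, Low, Premium): Firm A can switch to Mid (3 → 6). Not NE.
(Low, Mid, High): Firm A can switch to Mid (8 → 9). Not NE.
(Low, Mid, Premium): Firm A can switch to Mid (5 → 8). Not NE.
(Mid, Low, High): Firm A can switch to Low (2 → 4). Not NE.
(Mid, Low, Premium): Firm B can switch to Mid (0 → 7). Not NE.
(Mid, Mid, High): Firm C can switch to Premium (5 → 7). Not NE.
(Mid, Mid, Premium): Firm A gets 8, best alternative 5; Firm B gets 7, best alternative 0; Firm C gets 7, best alternative 5. No profitable deviation — NE.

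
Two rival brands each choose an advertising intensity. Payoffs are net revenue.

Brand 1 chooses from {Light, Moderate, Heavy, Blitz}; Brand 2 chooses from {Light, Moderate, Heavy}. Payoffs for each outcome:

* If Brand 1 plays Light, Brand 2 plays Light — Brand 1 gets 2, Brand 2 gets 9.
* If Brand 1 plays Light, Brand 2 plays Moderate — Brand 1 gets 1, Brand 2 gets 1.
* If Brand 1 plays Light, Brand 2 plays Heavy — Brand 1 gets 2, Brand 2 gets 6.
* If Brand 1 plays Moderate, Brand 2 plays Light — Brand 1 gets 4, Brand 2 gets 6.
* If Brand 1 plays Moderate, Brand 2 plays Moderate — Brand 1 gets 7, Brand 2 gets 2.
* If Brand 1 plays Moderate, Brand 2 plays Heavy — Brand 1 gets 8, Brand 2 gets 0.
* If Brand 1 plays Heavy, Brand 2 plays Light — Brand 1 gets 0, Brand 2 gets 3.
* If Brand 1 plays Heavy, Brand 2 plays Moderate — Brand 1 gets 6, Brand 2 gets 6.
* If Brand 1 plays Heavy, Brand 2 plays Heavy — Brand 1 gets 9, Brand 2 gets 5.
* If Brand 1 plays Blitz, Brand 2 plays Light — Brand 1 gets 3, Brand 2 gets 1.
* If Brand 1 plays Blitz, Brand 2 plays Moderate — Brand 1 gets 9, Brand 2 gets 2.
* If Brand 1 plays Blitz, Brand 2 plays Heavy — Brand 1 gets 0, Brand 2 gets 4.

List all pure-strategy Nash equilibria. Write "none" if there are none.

For each strategy profile, look for a profitable unilateral deviation.
(Light, Light): Brand 1 can switch to Moderate (2 → 4). Not NE.
(Light, Moderate): Brand 1 can switch to Moderate (1 → 7). Not NE.
(Light, Heavy): Brand 1 can switch to Moderate (2 → 8). Not NE.
(Moderate, Light): Brand 1 gets 4, best alternative 3; Brand 2 gets 6, best alternative 2. No profitable deviation — NE.
(Moderate, Moderate): Brand 1 can switch to Blitz (7 → 9). Not NE.
(Moderate, Heavy): Brand 1 can switch to Heavy (8 → 9). Not NE.
(Heavy, Light): Brand 1 can switch to Light (0 → 2). Not NE.
(Heavy, Moderate): Brand 1 can switch to Moderate (6 → 7). Not NE.
(Heavy, Heavy): Brand 2 can switch to Moderate (5 → 6). Not NE.
(Blitz, Light): Brand 1 can switch to Moderate (3 → 4). Not NE.
(Blitz, Moderate): Brand 2 can switch to Heavy (2 → 4). Not NE.
(Blitz, Heavy): Brand 1 can switch to Light (0 → 2). Not NE.

Pure NE: (Moderate, Light)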